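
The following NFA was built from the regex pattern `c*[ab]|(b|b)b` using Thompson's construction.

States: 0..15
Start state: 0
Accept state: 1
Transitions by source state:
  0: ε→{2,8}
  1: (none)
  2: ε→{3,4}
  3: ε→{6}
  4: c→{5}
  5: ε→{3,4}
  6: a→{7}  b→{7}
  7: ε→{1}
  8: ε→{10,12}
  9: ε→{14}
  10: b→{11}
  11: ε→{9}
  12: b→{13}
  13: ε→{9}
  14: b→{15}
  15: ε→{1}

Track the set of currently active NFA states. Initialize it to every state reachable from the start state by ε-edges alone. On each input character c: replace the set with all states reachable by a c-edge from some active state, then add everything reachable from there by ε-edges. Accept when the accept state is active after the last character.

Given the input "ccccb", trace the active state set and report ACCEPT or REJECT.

Answer: ACCEPT

Trace:
initial (ε-close {0}): {0,2,3,4,6,8,10,12}
'c' @ 1: {3,4,5,6}
'c' @ 2: {3,4,5,6}
'c' @ 3: {3,4,5,6}
'c' @ 4: {3,4,5,6}
'b' @ 5: {1,7}  (accept∈set)
final: {1,7}; accept 1 in set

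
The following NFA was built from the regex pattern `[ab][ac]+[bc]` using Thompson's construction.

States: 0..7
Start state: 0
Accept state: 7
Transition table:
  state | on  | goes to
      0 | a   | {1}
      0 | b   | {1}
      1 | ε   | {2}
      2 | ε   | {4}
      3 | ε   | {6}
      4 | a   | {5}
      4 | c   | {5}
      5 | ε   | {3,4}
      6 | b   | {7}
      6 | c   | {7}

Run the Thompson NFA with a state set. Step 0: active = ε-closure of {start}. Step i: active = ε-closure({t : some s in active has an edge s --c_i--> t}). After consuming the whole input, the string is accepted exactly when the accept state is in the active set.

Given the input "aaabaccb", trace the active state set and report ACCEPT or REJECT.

Answer: REJECT

Steps:
initial (ε-close {0}): {0}
'a' @ 1: {1,2,4}
'a' @ 2: {3,4,5,6}
'a' @ 3: {3,4,5,6}
'b' @ 4: {7}  ✓accept
'a' @ 5: {}  — state set empty
rest 'ccb' ignored (set empty)
final: {}; accept 7 not in set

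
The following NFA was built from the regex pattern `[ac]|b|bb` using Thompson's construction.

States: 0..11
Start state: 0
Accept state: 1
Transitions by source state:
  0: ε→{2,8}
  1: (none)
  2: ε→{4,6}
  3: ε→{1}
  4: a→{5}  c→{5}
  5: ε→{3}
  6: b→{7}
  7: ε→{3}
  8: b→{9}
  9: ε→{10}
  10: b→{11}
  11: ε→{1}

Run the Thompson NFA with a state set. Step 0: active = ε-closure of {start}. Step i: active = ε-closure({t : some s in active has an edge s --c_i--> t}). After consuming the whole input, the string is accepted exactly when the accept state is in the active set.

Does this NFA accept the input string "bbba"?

S₀ = ε-closure({0}) = {0,2,4,6,8}
'b' @ 1: {1,3,7,9,10}  [accepting]
'b' @ 2: {1,11}  [accepting]
'b' @ 3: {}  — no active states
rest 'a' ignored (set empty)
end set {} — state 1 not in

Answer: REJECT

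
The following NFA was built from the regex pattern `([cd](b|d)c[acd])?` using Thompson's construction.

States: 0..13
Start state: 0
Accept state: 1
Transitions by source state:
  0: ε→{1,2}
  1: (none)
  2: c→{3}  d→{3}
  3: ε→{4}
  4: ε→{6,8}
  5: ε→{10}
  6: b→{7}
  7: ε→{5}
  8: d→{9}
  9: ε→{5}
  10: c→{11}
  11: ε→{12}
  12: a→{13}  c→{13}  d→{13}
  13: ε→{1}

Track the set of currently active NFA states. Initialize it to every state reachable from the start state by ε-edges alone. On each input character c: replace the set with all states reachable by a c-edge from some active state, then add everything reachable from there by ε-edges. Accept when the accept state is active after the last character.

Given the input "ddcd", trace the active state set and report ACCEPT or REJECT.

S₀ = ε-closure({0}) = {0,1,2}
'd' @ 1: {3,4,6,8}
'd' @ 2: {5,9,10}
'c' @ 3: {11,12}
'd' @ 4: {1,13}  (accept∈set)
after full input: {1,13}  (accept=1 in)

Answer: ACCEPT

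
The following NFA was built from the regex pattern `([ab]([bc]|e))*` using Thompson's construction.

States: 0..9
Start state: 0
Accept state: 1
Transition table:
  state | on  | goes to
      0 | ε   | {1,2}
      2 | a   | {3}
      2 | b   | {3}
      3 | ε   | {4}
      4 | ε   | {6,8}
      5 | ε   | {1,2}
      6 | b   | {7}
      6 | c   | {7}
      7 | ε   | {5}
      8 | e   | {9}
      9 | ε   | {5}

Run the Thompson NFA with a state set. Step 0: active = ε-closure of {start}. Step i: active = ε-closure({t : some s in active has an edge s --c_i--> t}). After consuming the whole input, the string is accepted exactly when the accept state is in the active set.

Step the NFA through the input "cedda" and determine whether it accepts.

start: ε-closure({0}) = {0,1,2}
'c' @ 1: {}  — dead — no transitions
rest 'edda' ignored (set empty)
final: {}; accept 1 not in set

Answer: REJECT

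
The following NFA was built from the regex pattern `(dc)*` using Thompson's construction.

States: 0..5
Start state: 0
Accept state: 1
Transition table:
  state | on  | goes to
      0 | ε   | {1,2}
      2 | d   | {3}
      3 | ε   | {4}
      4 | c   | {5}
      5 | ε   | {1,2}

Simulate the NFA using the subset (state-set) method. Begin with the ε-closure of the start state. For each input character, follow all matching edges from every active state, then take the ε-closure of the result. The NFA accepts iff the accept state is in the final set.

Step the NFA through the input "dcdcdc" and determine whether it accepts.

initial (ε-close {0}): {0,1,2}
'd' @ 1: {3,4}
'c' @ 2: {1,2,5}  ✓accept
'd' @ 3: {3,4}
'c' @ 4: {1,2,5}  ✓accept
'd' @ 5: {3,4}
'c' @ 6: {1,2,5}  ✓accept
end set {1,2,5} — state 1 in

Answer: ACCEPT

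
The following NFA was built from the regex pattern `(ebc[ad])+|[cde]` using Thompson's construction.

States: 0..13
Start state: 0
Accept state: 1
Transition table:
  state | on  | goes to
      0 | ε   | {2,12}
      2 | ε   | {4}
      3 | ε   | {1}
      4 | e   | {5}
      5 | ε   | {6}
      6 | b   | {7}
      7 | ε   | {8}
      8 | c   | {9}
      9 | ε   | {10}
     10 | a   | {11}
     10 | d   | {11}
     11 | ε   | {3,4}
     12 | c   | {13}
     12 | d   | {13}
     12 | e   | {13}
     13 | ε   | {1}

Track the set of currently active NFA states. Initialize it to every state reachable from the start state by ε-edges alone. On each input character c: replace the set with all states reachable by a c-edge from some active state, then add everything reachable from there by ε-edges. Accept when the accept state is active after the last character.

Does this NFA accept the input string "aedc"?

S₀ = ε-closure({0}) = {0,2,4,12}
'a' @ 1: {}  — no active states
rest 'edc' ignored (set empty)
end set {} — state 1 not in

Answer: REJECT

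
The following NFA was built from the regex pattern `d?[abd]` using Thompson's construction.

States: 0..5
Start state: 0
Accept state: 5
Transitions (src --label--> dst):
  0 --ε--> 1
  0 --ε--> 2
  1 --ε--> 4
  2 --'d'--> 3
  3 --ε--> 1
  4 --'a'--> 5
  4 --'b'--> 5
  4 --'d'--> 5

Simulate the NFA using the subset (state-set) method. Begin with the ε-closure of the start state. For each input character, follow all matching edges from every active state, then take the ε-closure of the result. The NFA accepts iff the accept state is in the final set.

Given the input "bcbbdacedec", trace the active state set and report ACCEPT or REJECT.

start: ε-closure({0}) = {0,1,2,4}
'b' @ 1: {5}  [accepting]
'c' @ 2: {}  — no active states
rest 'bbdacedec' ignored (set empty)
end set {} — state 5 not in

Answer: REJECT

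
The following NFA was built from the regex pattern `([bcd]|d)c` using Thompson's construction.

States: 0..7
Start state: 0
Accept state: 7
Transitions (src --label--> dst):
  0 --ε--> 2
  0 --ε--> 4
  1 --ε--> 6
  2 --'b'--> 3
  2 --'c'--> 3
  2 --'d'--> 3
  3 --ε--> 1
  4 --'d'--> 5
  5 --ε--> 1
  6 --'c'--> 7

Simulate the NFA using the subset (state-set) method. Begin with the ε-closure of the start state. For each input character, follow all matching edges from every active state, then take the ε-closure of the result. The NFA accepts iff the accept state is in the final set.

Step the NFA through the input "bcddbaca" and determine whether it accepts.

S₀ = ε-closure({0}) = {0,2,4}
'b' @ 1: {1,3,6}
'c' @ 2: {7}  ✓accept
'd' @ 3: {}  — dead — no transitions
rest 'dbaca' ignored (set empty)
end set {} — state 7 not in

Answer: REJECT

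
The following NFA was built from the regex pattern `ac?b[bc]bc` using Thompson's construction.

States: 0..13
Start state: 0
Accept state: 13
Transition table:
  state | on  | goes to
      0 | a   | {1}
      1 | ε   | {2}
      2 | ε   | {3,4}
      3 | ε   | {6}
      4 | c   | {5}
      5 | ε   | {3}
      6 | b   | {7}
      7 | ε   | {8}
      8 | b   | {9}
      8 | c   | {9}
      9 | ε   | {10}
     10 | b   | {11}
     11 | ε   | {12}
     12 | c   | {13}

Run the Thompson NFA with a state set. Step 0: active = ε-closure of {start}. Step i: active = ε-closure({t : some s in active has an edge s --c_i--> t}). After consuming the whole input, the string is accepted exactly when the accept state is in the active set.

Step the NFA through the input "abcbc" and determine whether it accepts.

S₀ = ε-closure({0}) = {0}
'a' @ 1: {1,2,3,4,6}
'b' @ 2: {7,8}
'c' @ 3: {9,10}
'b' @ 4: {11,12}
'c' @ 5: {13}  [accepting]
after full input: {13}  (accept=13 in)

Answer: ACCEPT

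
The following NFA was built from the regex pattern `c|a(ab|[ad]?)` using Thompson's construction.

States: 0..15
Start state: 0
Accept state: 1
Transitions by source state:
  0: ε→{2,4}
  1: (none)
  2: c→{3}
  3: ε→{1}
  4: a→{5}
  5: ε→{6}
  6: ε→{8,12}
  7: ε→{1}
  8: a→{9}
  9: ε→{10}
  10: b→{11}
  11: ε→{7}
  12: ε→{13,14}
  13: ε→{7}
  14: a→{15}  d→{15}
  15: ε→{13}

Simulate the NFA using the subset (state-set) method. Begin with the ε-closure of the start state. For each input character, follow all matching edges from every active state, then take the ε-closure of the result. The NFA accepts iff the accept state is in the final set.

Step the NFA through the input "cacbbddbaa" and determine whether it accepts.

Answer: REJECT

Steps:
S₀ = ε-closure({0}) = {0,2,4}
'c' @ 1: {1,3}  [accepting]
'a' @ 2: {}  — no active states
rest 'cbbddbaa' ignored (set empty)
final: {}; accept 1 not in set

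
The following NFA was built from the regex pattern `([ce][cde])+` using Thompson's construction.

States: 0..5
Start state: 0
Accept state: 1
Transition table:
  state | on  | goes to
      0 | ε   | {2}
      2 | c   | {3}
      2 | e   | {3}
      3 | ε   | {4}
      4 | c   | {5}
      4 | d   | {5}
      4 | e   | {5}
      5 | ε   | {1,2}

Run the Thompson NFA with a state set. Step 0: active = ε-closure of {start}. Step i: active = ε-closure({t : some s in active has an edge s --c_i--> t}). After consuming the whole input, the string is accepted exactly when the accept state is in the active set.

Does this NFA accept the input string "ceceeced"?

S₀ = ε-closure({0}) = {0,2}
'c' @ 1: {3,4}
'e' @ 2: {1,2,5}  ✓accept
'c' @ 3: {3,4}
'e' @ 4: {1,2,5}  ✓accept
'e' @ 5: {3,4}
'c' @ 6: {1,2,5}  ✓accept
'e' @ 7: {3,4}
'd' @ 8: {1,2,5}  ✓accept
final: {1,2,5}; accept 1 in set

Answer: ACCEPT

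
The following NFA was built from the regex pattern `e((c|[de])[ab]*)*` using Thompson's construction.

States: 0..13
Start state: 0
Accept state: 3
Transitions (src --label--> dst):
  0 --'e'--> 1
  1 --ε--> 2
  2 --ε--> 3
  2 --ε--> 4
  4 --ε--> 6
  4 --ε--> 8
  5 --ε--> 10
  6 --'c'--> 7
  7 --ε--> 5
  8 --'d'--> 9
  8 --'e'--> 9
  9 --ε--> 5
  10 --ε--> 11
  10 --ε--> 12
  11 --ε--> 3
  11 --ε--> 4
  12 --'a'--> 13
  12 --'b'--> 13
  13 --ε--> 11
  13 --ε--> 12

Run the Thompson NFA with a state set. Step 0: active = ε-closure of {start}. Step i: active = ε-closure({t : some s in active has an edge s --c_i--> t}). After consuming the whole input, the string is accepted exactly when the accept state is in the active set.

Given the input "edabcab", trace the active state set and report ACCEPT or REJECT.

start: ε-closure({0}) = {0}
'e' @ 1: {1,2,3,4,6,8}  (accept∈set)
'd' @ 2: {3,4,5,6,8,9,10,11,12}  (accept∈set)
'a' @ 3: {3,4,6,8,11,12,13}  (accept∈set)
'b' @ 4: {3,4,6,8,11,12,13}  (accept∈set)
'c' @ 5: {3,4,5,6,7,8,10,11,12}  (accept∈set)
'a' @ 6: {3,4,6,8,11,12,13}  (accept∈set)
'b' @ 7: {3,4,6,8,11,12,13}  (accept∈set)
after full input: {3,4,6,8,11,12,13}  (accept=3 in)

Answer: ACCEPT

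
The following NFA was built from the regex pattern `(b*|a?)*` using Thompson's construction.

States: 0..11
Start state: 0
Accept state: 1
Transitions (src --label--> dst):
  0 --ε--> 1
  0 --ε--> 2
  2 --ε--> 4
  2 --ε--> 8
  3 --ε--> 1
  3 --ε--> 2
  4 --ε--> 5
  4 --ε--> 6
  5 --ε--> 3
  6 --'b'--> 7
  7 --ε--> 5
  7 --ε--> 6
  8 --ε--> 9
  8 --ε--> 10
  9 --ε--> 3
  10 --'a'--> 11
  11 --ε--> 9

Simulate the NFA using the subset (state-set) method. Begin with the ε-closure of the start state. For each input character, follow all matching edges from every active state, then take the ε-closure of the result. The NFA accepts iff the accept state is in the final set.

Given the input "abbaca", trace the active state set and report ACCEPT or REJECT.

Answer: REJECT

Steps:
start: ε-closure({0}) = {0,1,2,3,4,5,6,8,9,10}
'a' @ 1: {1,2,3,4,5,6,8,9,10,11}  [accepting]
'b' @ 2: {1,2,3,4,5,6,7,8,9,10}  [accepting]
'b' @ 3: {1,2,3,4,5,6,7,8,9,10}  [accepting]
'a' @ 4: {1,2,3,4,5,6,8,9,10,11}  [accepting]
'c' @ 5: {}  — no active states
rest 'a' ignored (set empty)
final: {}; accept 1 not in set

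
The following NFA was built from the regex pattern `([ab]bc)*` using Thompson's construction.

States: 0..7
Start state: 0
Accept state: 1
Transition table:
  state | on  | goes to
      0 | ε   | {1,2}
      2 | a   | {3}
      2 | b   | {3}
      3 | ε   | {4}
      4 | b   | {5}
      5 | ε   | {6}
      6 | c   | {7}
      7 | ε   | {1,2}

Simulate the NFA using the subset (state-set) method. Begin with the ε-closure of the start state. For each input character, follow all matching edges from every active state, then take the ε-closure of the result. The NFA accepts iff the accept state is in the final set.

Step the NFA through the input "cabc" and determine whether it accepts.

start: ε-closure({0}) = {0,1,2}
'c' @ 1: {}  — dead — no transitions
rest 'abc' ignored (set empty)
final: {}; accept 1 not in set

Answer: REJECT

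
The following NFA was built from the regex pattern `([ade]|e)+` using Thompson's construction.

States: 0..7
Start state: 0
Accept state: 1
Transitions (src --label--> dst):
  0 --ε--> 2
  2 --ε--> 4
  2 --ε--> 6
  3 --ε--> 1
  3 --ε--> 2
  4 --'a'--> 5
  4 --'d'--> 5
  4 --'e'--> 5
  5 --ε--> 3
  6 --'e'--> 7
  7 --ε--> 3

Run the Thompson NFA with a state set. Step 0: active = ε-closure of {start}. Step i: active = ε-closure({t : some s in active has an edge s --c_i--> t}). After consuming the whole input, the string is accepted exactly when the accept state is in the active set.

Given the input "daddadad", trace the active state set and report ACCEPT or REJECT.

Answer: ACCEPT

Trace:
initial (ε-close {0}): {0,2,4,6}
'd' @ 1: {1,2,3,4,5,6}  ✓accept
'a' @ 2: {1,2,3,4,5,6}  ✓accept
'd' @ 3: {1,2,3,4,5,6}  ✓accept
'd' @ 4: {1,2,3,4,5,6}  ✓accept
'a' @ 5: {1,2,3,4,5,6}  ✓accept
'd' @ 6: {1,2,3,4,5,6}  ✓accept
'a' @ 7: {1,2,3,4,5,6}  ✓accept
'd' @ 8: {1,2,3,4,5,6}  ✓accept
end set {1,2,3,4,5,6} — state 1 in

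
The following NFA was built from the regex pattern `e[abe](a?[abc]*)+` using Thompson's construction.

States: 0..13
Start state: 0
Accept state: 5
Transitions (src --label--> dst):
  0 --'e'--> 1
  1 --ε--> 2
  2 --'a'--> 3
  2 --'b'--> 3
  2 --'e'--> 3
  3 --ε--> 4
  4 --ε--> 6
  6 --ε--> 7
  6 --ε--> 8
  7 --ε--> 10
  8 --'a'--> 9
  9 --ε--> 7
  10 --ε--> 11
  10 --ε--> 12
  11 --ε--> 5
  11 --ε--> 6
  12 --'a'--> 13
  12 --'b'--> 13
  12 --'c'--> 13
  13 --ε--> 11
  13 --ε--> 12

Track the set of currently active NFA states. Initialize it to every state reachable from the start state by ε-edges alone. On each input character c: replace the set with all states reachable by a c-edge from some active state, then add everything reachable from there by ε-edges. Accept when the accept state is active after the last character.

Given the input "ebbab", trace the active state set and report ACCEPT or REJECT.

start: ε-closure({0}) = {0}
'e' @ 1: {1,2}
'b' @ 2: {3,4,5,6,7,8,10,11,12}  (accept∈set)
'b' @ 3: {5,6,7,8,10,11,12,13}  (accept∈set)
'a' @ 4: {5,6,7,8,9,10,11,12,13}  (accept∈set)
'b' @ 5: {5,6,7,8,10,11,12,13}  (accept∈set)
after full input: {5,6,7,8,10,11,12,13}  (accept=5 in)

Answer: ACCEPT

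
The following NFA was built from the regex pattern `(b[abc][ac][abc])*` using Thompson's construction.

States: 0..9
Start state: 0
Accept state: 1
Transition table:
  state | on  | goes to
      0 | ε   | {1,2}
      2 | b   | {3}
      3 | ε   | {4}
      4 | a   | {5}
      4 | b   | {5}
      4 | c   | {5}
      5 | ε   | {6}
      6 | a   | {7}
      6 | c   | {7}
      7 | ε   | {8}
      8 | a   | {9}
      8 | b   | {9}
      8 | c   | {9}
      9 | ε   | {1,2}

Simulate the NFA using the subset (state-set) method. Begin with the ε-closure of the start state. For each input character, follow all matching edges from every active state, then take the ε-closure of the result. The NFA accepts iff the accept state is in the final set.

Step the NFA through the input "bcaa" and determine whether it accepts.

start: ε-closure({0}) = {0,1,2}
'b' @ 1: {3,4}
'c' @ 2: {5,6}
'a' @ 3: {7,8}
'a' @ 4: {1,2,9}  ✓accept
final: {1,2,9}; accept 1 in set

Answer: ACCEPT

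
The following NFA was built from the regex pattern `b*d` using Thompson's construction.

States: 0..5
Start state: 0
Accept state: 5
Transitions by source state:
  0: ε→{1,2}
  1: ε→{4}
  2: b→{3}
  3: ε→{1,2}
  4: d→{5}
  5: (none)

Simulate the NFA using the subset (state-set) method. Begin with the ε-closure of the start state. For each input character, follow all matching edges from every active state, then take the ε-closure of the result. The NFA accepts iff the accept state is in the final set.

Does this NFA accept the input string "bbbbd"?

Answer: ACCEPT

Derivation:
initial (ε-close {0}): {0,1,2,4}
'b' @ 1: {1,2,3,4}
'b' @ 2: {1,2,3,4}
'b' @ 3: {1,2,3,4}
'b' @ 4: {1,2,3,4}
'd' @ 5: {5}  [accepting]
final: {5}; accept 5 in set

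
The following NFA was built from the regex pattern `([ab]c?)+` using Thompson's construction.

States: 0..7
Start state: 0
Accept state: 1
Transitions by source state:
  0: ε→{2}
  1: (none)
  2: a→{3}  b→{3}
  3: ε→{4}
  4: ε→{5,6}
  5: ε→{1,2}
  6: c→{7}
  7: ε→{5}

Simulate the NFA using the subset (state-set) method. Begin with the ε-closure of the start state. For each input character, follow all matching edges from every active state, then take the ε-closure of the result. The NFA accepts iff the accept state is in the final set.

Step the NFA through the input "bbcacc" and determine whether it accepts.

S₀ = ε-closure({0}) = {0,2}
'b' @ 1: {1,2,3,4,5,6}  (accept∈set)
'b' @ 2: {1,2,3,4,5,6}  (accept∈set)
'c' @ 3: {1,2,5,7}  (accept∈set)
'a' @ 4: {1,2,3,4,5,6}  (accept∈set)
'c' @ 5: {1,2,5,7}  (accept∈set)
'c' @ 6: {}  — no active states
final: {}; accept 1 not in set

Answer: REJECT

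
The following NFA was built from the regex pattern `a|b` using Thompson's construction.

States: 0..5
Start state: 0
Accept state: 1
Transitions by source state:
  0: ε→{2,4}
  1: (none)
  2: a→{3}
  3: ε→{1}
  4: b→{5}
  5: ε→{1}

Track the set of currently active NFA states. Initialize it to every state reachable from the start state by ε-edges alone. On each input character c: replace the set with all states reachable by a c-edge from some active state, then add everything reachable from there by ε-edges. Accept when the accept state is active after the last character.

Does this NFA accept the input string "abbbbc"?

initial (ε-close {0}): {0,2,4}
'a' @ 1: {1,3}  (accept∈set)
'b' @ 2: {}  — state set empty
rest 'bbbc' ignored (set empty)
after full input: {}  (accept=1 not in)

Answer: REJECT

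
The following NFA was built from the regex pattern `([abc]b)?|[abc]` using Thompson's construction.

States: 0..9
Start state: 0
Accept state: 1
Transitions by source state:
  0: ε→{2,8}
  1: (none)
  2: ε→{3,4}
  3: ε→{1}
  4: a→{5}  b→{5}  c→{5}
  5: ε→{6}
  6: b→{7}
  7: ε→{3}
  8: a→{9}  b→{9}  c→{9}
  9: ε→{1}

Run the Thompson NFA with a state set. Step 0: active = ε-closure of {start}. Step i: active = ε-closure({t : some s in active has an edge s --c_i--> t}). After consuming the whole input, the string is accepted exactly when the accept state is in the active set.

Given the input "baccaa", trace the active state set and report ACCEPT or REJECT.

start: ε-closure({0}) = {0,1,2,3,4,8}
'b' @ 1: {1,5,6,9}  [accepting]
'a' @ 2: {}  — no active states
rest 'ccaa' ignored (set empty)
after full input: {}  (accept=1 not in)

Answer: REJECT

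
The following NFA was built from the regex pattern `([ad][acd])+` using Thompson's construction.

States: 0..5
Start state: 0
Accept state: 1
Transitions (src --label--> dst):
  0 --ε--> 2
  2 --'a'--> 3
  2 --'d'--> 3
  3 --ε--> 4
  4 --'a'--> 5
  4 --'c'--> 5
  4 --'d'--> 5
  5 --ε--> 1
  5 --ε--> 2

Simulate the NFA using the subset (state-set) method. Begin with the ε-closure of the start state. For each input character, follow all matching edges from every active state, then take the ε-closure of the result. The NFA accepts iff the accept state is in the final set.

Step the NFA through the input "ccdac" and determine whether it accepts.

initial (ε-close {0}): {0,2}
'c' @ 1: {}  — no active states
rest 'cdac' ignored (set empty)
after full input: {}  (accept=1 not in)

Answer: REJECT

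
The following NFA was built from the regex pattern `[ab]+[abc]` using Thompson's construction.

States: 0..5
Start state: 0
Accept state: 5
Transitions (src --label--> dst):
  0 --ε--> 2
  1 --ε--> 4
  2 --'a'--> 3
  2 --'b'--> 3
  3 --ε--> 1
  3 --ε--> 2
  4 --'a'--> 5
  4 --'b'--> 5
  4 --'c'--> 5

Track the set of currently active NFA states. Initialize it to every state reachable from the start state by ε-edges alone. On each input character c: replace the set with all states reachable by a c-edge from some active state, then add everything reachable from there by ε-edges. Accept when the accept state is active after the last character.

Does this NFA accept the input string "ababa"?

Answer: ACCEPT

Steps:
S₀ = ε-closure({0}) = {0,2}
'a' @ 1: {1,2,3,4}
'b' @ 2: {1,2,3,4,5}  ✓accept
'a' @ 3: {1,2,3,4,5}  ✓accept
'b' @ 4: {1,2,3,4,5}  ✓accept
'a' @ 5: {1,2,3,4,5}  ✓accept
final: {1,2,3,4,5}; accept 5 in set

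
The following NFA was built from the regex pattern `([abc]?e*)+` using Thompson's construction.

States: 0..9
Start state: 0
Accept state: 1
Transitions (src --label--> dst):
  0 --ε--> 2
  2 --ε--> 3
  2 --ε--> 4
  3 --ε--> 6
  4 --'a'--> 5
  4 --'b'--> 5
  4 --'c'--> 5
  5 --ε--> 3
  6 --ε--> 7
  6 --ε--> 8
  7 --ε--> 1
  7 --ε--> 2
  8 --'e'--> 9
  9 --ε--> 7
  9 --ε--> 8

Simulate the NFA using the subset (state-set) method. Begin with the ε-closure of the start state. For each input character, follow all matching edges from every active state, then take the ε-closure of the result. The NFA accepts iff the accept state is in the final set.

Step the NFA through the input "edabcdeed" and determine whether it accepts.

S₀ = ε-closure({0}) = {0,1,2,3,4,6,7,8}
'e' @ 1: {1,2,3,4,6,7,8,9}  [accepting]
'd' @ 2: {}  — dead — no transitions
rest 'abcdeed' ignored (set empty)
after full input: {}  (accept=1 not in)

Answer: REJECT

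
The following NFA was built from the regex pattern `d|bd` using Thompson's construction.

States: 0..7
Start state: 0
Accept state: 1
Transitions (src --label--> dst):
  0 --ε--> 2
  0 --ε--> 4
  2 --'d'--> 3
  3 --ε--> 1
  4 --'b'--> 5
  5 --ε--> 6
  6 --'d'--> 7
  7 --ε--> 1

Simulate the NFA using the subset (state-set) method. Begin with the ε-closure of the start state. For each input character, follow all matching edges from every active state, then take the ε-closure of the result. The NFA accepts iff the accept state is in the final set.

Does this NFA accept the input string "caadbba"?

start: ε-closure({0}) = {0,2,4}
'c' @ 1: {}  — dead — no transitions
rest 'aadbba' ignored (set empty)
final: {}; accept 1 not in set

Answer: REJECT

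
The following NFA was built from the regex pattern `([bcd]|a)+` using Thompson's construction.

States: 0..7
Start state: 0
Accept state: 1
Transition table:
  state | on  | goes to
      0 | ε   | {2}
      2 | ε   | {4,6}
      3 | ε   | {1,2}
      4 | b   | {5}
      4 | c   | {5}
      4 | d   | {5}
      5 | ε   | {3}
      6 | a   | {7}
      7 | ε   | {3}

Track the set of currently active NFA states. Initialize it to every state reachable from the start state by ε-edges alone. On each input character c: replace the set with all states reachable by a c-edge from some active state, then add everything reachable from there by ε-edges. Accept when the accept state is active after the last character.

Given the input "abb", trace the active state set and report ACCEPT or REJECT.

Answer: ACCEPT

Trace:
initial (ε-close {0}): {0,2,4,6}
'a' @ 1: {1,2,3,4,6,7}  ✓accept
'b' @ 2: {1,2,3,4,5,6}  ✓accept
'b' @ 3: {1,2,3,4,5,6}  ✓accept
final: {1,2,3,4,5,6}; accept 1 in set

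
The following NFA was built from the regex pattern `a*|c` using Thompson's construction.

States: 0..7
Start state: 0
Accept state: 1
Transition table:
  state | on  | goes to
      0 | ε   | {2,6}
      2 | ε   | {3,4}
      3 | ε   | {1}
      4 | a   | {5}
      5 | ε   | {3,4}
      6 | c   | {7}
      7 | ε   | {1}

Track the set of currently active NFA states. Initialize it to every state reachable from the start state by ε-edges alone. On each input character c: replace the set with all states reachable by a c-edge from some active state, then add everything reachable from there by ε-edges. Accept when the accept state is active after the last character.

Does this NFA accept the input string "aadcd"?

S₀ = ε-closure({0}) = {0,1,2,3,4,6}
'a' @ 1: {1,3,4,5}  ✓accept
'a' @ 2: {1,3,4,5}  ✓accept
'd' @ 3: {}  — dead — no transitions
rest 'cd' ignored (set empty)
final: {}; accept 1 not in set

Answer: REJECT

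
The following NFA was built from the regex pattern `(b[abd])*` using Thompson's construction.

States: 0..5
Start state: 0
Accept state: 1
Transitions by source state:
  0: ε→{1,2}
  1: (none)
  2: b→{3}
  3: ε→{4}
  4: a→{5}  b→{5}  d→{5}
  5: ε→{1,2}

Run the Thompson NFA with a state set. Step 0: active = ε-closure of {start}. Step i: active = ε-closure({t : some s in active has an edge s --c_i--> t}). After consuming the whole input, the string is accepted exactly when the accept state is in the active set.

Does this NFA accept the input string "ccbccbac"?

start: ε-closure({0}) = {0,1,2}
'c' @ 1: {}  — dead — no transitions
rest 'cbccbac' ignored (set empty)
after full input: {}  (accept=1 not in)

Answer: REJECT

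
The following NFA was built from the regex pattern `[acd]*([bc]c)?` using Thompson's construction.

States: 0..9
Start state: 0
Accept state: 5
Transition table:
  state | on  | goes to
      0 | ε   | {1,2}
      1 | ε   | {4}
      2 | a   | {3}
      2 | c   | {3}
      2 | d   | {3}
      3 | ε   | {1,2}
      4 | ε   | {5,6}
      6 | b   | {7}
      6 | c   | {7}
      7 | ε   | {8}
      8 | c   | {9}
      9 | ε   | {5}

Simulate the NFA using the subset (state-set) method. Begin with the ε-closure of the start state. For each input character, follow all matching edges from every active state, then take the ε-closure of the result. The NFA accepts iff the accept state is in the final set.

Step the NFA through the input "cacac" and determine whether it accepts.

Answer: ACCEPT

Derivation:
initial (ε-close {0}): {0,1,2,4,5,6}
'c' @ 1: {1,2,3,4,5,6,7,8}  (accept∈set)
'a' @ 2: {1,2,3,4,5,6}  (accept∈set)
'c' @ 3: {1,2,3,4,5,6,7,8}  (accept∈set)
'a' @ 4: {1,2,3,4,5,6}  (accept∈set)
'c' @ 5: {1,2,3,4,5,6,7,8}  (accept∈set)
end set {1,2,3,4,5,6,7,8} — state 5 in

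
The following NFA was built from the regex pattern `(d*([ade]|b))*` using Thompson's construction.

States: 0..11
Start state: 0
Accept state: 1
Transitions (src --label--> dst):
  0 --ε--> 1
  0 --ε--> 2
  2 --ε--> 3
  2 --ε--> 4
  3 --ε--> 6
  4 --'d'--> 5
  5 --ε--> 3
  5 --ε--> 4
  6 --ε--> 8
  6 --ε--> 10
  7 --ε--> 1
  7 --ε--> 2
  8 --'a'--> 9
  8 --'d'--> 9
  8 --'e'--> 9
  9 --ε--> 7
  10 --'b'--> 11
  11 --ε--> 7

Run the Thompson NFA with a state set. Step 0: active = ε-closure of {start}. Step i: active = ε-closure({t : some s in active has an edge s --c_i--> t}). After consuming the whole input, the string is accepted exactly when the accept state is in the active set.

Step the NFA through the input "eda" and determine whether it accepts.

S₀ = ε-closure({0}) = {0,1,2,3,4,6,8,10}
'e' @ 1: {1,2,3,4,6,7,8,9,10}  ✓accept
'd' @ 2: {1,2,3,4,5,6,7,8,9,10}  ✓accept
'a' @ 3: {1,2,3,4,6,7,8,9,10}  ✓accept
after full input: {1,2,3,4,6,7,8,9,10}  (accept=1 in)

Answer: ACCEPT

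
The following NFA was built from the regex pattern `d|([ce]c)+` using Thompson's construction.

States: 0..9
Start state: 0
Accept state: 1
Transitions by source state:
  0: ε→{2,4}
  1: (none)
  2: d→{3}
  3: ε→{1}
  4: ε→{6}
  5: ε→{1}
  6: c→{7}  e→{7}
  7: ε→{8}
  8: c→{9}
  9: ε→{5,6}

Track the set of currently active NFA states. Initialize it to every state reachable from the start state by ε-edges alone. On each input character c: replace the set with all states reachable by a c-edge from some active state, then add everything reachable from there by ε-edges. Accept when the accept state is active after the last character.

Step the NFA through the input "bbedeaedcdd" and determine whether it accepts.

initial (ε-close {0}): {0,2,4,6}
'b' @ 1: {}  — dead — no transitions
rest 'bedeaedcdd' ignored (set empty)
final: {}; accept 1 not in set

Answer: REJECT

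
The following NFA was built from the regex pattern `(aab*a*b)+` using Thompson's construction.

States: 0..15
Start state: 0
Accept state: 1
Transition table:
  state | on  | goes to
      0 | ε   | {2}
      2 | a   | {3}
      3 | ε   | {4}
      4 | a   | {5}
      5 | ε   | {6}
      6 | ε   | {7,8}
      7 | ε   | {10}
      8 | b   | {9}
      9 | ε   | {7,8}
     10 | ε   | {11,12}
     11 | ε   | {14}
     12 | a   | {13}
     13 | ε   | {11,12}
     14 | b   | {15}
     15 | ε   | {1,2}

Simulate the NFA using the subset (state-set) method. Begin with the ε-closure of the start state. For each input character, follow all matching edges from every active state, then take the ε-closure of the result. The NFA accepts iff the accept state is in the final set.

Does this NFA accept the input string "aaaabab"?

Answer: REJECT

Steps:
S₀ = ε-closure({0}) = {0,2}
'a' @ 1: {3,4}
'a' @ 2: {5,6,7,8,10,11,12,14}
'a' @ 3: {11,12,13,14}
'a' @ 4: {11,12,13,14}
'b' @ 5: {1,2,15}  [accepting]
'a' @ 6: {3,4}
'b' @ 7: {}  — state set empty
after full input: {}  (accept=1 not in)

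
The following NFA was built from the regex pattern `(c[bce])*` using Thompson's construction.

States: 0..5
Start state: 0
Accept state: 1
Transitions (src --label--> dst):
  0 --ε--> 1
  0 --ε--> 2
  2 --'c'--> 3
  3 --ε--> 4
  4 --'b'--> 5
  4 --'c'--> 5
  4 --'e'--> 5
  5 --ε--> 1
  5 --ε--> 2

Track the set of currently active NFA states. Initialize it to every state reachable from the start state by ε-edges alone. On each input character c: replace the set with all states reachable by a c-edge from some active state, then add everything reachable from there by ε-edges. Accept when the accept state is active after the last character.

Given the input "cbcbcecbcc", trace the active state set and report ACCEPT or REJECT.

Answer: ACCEPT

Trace:
S₀ = ε-closure({0}) = {0,1,2}
'c' @ 1: {3,4}
'b' @ 2: {1,2,5}  [accepting]
'c' @ 3: {3,4}
'b' @ 4: {1,2,5}  [accepting]
'c' @ 5: {3,4}
'e' @ 6: {1,2,5}  [accepting]
'c' @ 7: {3,4}
'b' @ 8: {1,2,5}  [accepting]
'c' @ 9: {3,4}
'c' @ 10: {1,2,5}  [accepting]
end set {1,2,5} — state 1 in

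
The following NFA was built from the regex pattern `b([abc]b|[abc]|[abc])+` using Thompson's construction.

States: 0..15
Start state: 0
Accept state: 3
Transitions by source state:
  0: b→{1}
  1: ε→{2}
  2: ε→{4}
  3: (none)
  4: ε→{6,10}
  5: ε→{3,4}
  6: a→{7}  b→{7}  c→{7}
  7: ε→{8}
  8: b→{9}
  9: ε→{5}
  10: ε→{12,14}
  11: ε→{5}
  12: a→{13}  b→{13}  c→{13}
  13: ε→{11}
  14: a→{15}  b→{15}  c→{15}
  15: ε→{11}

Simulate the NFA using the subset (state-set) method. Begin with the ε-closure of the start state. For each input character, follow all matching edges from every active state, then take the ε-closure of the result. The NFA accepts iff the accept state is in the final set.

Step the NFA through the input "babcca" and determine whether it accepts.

Answer: ACCEPT

Steps:
start: ε-closure({0}) = {0}
'b' @ 1: {1,2,4,6,10,12,14}
'a' @ 2: {3,4,5,6,7,8,10,11,12,13,14,15}  (accept∈set)
'b' @ 3: {3,4,5,6,7,8,9,10,11,12,13,14,15}  (accept∈set)
'c' @ 4: {3,4,5,6,7,8,10,11,12,13,14,15}  (accept∈set)
'c' @ 5: {3,4,5,6,7,8,10,11,12,13,14,15}  (accept∈set)
'a' @ 6: {3,4,5,6,7,8,10,11,12,13,14,15}  (accept∈set)
final: {3,4,5,6,7,8,10,11,12,13,14,15}; accept 3 in set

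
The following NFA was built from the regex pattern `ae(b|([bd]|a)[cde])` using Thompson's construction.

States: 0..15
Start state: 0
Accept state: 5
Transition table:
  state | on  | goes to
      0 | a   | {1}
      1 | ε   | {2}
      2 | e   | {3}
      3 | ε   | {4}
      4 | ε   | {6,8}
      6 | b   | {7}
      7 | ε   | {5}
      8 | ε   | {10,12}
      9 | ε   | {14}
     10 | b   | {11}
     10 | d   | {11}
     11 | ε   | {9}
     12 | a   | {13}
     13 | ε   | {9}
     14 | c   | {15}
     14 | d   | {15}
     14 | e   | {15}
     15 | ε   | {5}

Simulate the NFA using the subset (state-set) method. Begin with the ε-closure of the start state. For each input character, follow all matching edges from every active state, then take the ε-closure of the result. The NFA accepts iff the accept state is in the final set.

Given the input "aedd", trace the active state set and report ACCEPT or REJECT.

S₀ = ε-closure({0}) = {0}
'a' @ 1: {1,2}
'e' @ 2: {3,4,6,8,10,12}
'd' @ 3: {9,11,14}
'd' @ 4: {5,15}  [accepting]
final: {5,15}; accept 5 in set

Answer: ACCEPT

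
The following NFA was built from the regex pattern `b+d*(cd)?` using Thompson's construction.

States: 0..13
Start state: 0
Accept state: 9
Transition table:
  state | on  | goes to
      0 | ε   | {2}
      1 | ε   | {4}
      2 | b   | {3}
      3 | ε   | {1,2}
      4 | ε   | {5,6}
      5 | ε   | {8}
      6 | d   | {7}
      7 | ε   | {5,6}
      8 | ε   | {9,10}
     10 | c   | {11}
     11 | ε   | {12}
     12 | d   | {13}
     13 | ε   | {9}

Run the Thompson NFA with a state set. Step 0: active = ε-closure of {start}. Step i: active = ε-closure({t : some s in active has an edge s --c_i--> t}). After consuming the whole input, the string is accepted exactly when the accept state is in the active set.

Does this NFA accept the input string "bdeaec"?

Answer: REJECT

Steps:
start: ε-closure({0}) = {0,2}
'b' @ 1: {1,2,3,4,5,6,8,9,10}  [accepting]
'd' @ 2: {5,6,7,8,9,10}  [accepting]
'e' @ 3: {}  — state set empty
rest 'aec' ignored (set empty)
end set {} — state 9 not in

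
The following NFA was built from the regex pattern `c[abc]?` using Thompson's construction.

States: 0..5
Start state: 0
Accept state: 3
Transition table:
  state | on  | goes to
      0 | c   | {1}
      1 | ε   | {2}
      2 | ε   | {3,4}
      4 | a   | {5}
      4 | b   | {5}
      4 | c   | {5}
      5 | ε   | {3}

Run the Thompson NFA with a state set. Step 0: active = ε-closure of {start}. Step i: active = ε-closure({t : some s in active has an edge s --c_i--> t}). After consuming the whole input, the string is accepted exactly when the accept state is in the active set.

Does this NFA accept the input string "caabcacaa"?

Answer: REJECT

Derivation:
initial (ε-close {0}): {0}
'c' @ 1: {1,2,3,4}  (accept∈set)
'a' @ 2: {3,5}  (accept∈set)
'a' @ 3: {}  — no active states
rest 'bcacaa' ignored (set empty)
after full input: {}  (accept=3 not in)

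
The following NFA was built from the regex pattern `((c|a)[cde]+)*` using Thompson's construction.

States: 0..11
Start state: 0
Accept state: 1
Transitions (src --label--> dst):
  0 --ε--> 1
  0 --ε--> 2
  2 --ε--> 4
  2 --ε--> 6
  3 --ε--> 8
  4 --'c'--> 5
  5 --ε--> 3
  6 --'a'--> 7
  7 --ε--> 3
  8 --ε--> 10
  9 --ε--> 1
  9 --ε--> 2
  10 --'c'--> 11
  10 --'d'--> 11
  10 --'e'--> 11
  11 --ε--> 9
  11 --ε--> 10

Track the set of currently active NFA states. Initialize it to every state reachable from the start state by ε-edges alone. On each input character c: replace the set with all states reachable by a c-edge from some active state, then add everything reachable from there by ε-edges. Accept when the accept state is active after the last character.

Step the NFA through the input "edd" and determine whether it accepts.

Answer: REJECT

Derivation:
initial (ε-close {0}): {0,1,2,4,6}
'e' @ 1: {}  — no active states
rest 'dd' ignored (set empty)
final: {}; accept 1 not in set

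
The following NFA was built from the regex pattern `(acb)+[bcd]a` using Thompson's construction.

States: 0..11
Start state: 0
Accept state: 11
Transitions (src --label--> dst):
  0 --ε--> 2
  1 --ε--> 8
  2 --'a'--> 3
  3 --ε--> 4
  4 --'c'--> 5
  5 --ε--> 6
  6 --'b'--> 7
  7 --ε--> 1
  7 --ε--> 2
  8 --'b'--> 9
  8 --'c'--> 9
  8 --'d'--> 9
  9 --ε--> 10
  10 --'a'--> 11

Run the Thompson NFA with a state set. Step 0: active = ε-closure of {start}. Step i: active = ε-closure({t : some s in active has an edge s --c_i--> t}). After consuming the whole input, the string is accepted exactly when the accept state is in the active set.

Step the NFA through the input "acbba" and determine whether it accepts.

initial (ε-close {0}): {0,2}
'a' @ 1: {3,4}
'c' @ 2: {5,6}
'b' @ 3: {1,2,7,8}
'b' @ 4: {9,10}
'a' @ 5: {11}  (accept∈set)
final: {11}; accept 11 in set

Answer: ACCEPT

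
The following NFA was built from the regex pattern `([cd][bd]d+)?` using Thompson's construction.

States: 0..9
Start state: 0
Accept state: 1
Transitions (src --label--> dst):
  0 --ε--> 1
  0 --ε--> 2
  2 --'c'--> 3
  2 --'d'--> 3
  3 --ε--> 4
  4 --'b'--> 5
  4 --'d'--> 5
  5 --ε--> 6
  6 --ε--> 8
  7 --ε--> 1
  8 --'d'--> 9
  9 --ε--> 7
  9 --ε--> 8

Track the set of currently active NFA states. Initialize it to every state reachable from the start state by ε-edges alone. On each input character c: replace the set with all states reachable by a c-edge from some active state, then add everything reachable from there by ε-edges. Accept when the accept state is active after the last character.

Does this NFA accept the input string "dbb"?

Answer: REJECT

Derivation:
S₀ = ε-closure({0}) = {0,1,2}
'd' @ 1: {3,4}
'b' @ 2: {5,6,8}
'b' @ 3: {}  — state set empty
after full input: {}  (accept=1 not in)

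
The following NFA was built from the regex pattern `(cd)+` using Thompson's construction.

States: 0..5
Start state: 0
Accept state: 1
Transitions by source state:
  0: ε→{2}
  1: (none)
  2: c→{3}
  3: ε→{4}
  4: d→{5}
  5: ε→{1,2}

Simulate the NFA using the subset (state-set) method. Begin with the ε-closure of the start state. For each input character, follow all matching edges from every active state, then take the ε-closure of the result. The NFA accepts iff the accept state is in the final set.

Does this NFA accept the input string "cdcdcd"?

Answer: ACCEPT

Trace:
S₀ = ε-closure({0}) = {0,2}
'c' @ 1: {3,4}
'd' @ 2: {1,2,5}  [accepting]
'c' @ 3: {3,4}
'd' @ 4: {1,2,5}  [accepting]
'c' @ 5: {3,4}
'd' @ 6: {1,2,5}  [accepting]
after full input: {1,2,5}  (accept=1 in)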